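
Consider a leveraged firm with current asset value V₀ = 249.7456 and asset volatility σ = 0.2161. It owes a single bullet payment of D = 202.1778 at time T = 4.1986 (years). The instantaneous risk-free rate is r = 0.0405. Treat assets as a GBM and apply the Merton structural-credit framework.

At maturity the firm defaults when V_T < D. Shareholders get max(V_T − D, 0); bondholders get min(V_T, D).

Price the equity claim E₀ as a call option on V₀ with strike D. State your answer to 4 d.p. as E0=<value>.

E0=88.8876

d₁ = [ln(V₀/D) + (r + σ²/2)T] / (σ√T)
   = [ln(249.7456/202.1778) + (0.0405 + 0.5·0.2161²)·4.1986] / (0.2161·√4.1986)
   = [0.211295 + 0.268079] / 0.442799 = 1.082599
d₂ = d₁ − σ√T = 1.082599 − 0.442799 = 0.639800
N(d₁) = 0.860507,  N(d₂) = 0.738849,  e^(−rT) = 0.843628
E₀ = V₀·N(d₁) − D·e^(−rT)·N(d₂)
   = 249.7456·0.860507 − 202.1778·0.843628·0.738849 = 88.887620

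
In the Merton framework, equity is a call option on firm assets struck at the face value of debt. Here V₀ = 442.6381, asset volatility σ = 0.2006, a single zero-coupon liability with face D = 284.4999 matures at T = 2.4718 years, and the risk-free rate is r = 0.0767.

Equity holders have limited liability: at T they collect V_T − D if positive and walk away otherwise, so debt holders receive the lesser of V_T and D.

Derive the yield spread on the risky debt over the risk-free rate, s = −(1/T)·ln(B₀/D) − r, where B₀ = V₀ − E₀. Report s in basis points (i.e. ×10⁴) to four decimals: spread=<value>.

d₁ = [ln(V₀/D) + (r + σ²/2)T] / (σ√T)
   = [ln(442.6381/284.4999) + (0.0767 + 0.5·0.2006²)·2.4718] / (0.2006·√2.4718)
   = [0.442020 + 0.239320] / 0.315383 = 2.160360
d₂ = d₁ − σ√T = 2.160360 − 0.315383 = 1.844977
N(d₁) = 0.984628,  N(d₂) = 0.967480,  e^(−rT) = 0.827301
E₀ = V₀·N(d₁) − D·e^(−rT)·N(d₂)
   = 442.6381·0.984628 − 284.4999·0.827301·0.967480 = 208.120953
B₀ = V₀ − E₀ = 442.6381 − 208.120953 = 234.517147
spread = −(1/T)·ln(B₀/D) − r = −(1/2.4718)·ln(234.517147/284.4999) − 0.0767 = 0.00146336
in basis points: 0.00146336 × 10⁴ = 14.6336 bp

spread=14.6336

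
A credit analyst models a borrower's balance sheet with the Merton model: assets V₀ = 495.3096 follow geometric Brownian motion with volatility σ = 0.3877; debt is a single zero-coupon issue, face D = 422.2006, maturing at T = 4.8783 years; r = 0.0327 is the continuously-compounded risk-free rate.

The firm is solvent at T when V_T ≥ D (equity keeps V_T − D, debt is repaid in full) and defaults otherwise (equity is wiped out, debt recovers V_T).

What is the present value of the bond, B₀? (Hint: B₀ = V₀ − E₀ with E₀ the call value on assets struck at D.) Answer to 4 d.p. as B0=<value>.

d₁ = [ln(V₀/D) + (r + σ²/2)T] / (σ√T)
   = [ln(495.3096/422.2006) + (0.0327 + 0.5·0.3877²)·4.8783] / (0.3877·√4.8783)
   = [0.159702 + 0.526152] / 0.856308 = 0.800944
d₂ = d₁ − σ√T = 0.800944 − 0.856308 = -0.055364
N(d₁) = 0.788418,  N(d₂) = 0.477924,  e^(−rT) = 0.852553
E₀ = V₀·N(d₁) − D·e^(−rT)·N(d₂)
   = 495.3096·0.788418 − 422.2006·0.852553·0.477924 = 218.483031
B₀ = V₀ − E₀ = 495.3096 − 218.483031 = 276.826569

B0=276.8266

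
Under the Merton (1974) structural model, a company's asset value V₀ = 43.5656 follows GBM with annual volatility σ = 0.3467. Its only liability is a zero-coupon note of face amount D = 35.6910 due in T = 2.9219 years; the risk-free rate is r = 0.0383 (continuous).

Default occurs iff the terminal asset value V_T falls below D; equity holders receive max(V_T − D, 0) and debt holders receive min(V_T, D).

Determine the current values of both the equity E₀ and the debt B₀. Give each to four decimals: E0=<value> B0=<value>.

d₁ = [ln(V₀/D) + (r + σ²/2)T] / (σ√T)
   = [ln(43.5656/35.6910) + (0.0383 + 0.5·0.3467²)·2.9219] / (0.3467·√2.9219)
   = [0.199369 + 0.287516] / 0.592634 = 0.821562
d₂ = d₁ − σ√T = 0.821562 − 0.592634 = 0.228928
N(d₁) = 0.794337,  N(d₂) = 0.590538,  e^(−rT) = 0.894126
E₀ = V₀·N(d₁) − D·e^(−rT)·N(d₂)
   = 43.5656·0.794337 − 35.6910·0.894126·0.590538 = 15.760383
B₀ = V₀ − E₀ = 43.5656 − 15.760383 = 27.805217

E0=15.7604 B0=27.8052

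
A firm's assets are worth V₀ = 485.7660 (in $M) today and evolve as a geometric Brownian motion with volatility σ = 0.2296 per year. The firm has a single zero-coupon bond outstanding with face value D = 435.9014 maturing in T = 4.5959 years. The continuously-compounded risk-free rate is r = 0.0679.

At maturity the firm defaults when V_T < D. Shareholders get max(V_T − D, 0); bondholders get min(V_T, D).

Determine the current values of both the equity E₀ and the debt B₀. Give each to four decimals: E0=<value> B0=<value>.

d₁ = [ln(V₀/D) + (r + σ²/2)T] / (σ√T)
   = [ln(485.7660/435.9014) + (0.0679 + 0.5·0.2296²)·4.5959] / (0.2296·√4.5959)
   = [0.108311 + 0.433201] / 0.492218 = 1.100147
d₂ = d₁ − σ√T = 1.100147 − 0.492218 = 0.607929
N(d₁) = 0.864366,  N(d₂) = 0.728383,  e^(−rT) = 0.731936
E₀ = V₀·N(d₁) − D·e^(−rT)·N(d₂)
   = 485.7660·0.864366 − 435.9014·0.731936·0.728383 = 187.487510
B₀ = V₀ − E₀ = 485.7660 − 187.487510 = 298.278490

E0=187.4875 B0=298.2785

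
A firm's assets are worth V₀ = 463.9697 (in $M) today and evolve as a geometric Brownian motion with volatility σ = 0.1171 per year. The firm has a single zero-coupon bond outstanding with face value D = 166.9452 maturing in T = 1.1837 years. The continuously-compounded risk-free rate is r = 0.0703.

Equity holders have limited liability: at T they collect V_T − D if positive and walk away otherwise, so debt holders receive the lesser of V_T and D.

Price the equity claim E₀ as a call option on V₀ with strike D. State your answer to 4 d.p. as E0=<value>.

E0=310.3544

d₁ = [ln(V₀/D) + (r + σ²/2)T] / (σ√T)
   = [ln(463.9697/166.9452) + (0.0703 + 0.5·0.1171²)·1.1837] / (0.1171·√1.1837)
   = [1.022154 + 0.091330] / 0.127402 = 8.739891
d₂ = d₁ − σ√T = 8.739891 − 0.127402 = 8.612489
N(d₁) = 1.000000,  N(d₂) = 1.000000,  e^(−rT) = 0.920154
E₀ = V₀·N(d₁) − D·e^(−rT)·N(d₂)
   = 463.9697·1.000000 − 166.9452·0.920154·1.000000 = 310.354388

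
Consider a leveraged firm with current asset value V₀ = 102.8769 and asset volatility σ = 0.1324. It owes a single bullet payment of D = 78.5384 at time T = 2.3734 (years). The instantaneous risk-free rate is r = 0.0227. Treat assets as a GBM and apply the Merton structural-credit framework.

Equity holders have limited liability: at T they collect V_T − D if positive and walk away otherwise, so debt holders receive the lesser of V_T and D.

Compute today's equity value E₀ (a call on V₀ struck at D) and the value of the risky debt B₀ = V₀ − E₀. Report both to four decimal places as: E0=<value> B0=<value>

d₁ = [ln(V₀/D) + (r + σ²/2)T] / (σ√T)
   = [ln(102.8769/78.5384) + (0.0227 + 0.5·0.1324²)·2.3734] / (0.1324·√2.3734)
   = [0.269945 + 0.074679] / 0.203973 = 1.689555
d₂ = d₁ − σ√T = 1.689555 − 0.203973 = 1.485582
N(d₁) = 0.954443,  N(d₂) = 0.931305,  e^(−rT) = 0.947549
E₀ = V₀·N(d₁) − D·e^(−rT)·N(d₂)
   = 102.8769·0.954443 − 78.5384·0.947549·0.931305 = 28.883374
B₀ = V₀ − E₀ = 102.8769 − 28.883374 = 73.993526

E0=28.8834 B0=73.9935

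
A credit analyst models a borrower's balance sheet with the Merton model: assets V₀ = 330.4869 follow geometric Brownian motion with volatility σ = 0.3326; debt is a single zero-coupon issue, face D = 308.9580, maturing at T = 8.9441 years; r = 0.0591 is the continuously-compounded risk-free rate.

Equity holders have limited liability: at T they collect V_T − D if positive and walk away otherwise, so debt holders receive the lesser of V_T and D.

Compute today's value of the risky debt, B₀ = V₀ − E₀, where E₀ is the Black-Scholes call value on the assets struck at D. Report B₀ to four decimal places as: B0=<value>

d₁ = [ln(V₀/D) + (r + σ²/2)T] / (σ√T)
   = [ln(330.4869/308.9580) + (0.0591 + 0.5·0.3326²)·8.9441] / (0.3326·√8.9441)
   = [0.067362 + 1.023307] / 0.994696 = 1.096484
d₂ = d₁ − σ√T = 1.096484 − 0.994696 = 0.101787
N(d₁) = 0.863566,  N(d₂) = 0.540537,  e^(−rT) = 0.589432
E₀ = V₀·N(d₁) − D·e^(−rT)·N(d₂)
   = 330.4869·0.863566 − 308.9580·0.589432·0.540537 = 186.960339
B₀ = V₀ − E₀ = 330.4869 − 186.960339 = 143.526561

B0=143.5266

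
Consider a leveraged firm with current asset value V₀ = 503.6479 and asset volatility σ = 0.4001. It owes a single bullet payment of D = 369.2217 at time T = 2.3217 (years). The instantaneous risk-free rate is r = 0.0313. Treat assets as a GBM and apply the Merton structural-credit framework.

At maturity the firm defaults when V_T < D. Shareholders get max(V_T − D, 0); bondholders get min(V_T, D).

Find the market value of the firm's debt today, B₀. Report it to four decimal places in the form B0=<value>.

B0=303.5483

d₁ = [ln(V₀/D) + (r + σ²/2)T] / (σ√T)
   = [ln(503.6479/369.2217) + (0.0313 + 0.5·0.4001²)·2.3217] / (0.4001·√2.3217)
   = [0.310480 + 0.258498] / 0.609637 = 0.933306
d₂ = d₁ − σ√T = 0.933306 − 0.609637 = 0.323669
N(d₁) = 0.824669,  N(d₂) = 0.626906,  e^(−rT) = 0.929908
E₀ = V₀·N(d₁) − D·e^(−rT)·N(d₂)
   = 503.6479·0.824669 − 369.2217·0.929908·0.626906 = 200.099591
B₀ = V₀ − E₀ = 503.6479 − 200.099591 = 303.548309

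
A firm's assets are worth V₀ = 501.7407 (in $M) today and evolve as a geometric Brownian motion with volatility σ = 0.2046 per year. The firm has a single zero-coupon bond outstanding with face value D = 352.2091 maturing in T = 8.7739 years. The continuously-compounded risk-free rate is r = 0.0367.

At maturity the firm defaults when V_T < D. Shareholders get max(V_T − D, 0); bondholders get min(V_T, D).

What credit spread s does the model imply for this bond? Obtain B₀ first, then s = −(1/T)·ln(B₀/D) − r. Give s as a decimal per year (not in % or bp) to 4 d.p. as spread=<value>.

spread=0.0064

d₁ = [ln(V₀/D) + (r + σ²/2)T] / (σ√T)
   = [ln(501.7407/352.2091) + (0.0367 + 0.5·0.2046²)·8.7739] / (0.2046·√8.7739)
   = [0.353858 + 0.505645] / 0.606041 = 1.418227
d₂ = d₁ − σ√T = 1.418227 − 0.606041 = 0.812186
N(d₁) = 0.921938,  N(d₂) = 0.791657,  e^(−rT) = 0.724697
E₀ = V₀·N(d₁) − D·e^(−rT)·N(d₂)
   = 501.7407·0.921938 − 352.2091·0.724697·0.791657 = 260.507253
B₀ = V₀ − E₀ = 501.7407 − 260.507253 = 241.233447
spread = −(1/T)·ln(B₀/D) − r = −(1/8.7739)·ln(241.233447/352.2091) − 0.0367 = 0.00643474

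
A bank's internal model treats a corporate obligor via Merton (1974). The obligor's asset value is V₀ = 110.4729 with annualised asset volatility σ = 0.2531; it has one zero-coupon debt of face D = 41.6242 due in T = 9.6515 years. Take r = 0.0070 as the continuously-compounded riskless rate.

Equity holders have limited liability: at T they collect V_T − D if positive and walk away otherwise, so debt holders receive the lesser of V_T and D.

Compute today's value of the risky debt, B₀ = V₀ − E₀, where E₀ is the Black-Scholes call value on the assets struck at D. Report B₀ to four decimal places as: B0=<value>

d₁ = [ln(V₀/D) + (r + σ²/2)T] / (σ√T)
   = [ln(110.4729/41.6242) + (0.0070 + 0.5·0.2531²)·9.6515] / (0.2531·√9.6515)
   = [0.976089 + 0.376696] / 0.786302 = 1.720438
d₂ = d₁ − σ√T = 1.720438 − 0.786302 = 0.934136
N(d₁) = 0.957324,  N(d₂) = 0.824883,  e^(−rT) = 0.934671
E₀ = V₀·N(d₁) − D·e^(−rT)·N(d₂)
   = 110.4729·0.957324 − 41.6242·0.934671·0.824883 = 73.666286
B₀ = V₀ − E₀ = 110.4729 − 73.666286 = 36.806614

B0=36.8066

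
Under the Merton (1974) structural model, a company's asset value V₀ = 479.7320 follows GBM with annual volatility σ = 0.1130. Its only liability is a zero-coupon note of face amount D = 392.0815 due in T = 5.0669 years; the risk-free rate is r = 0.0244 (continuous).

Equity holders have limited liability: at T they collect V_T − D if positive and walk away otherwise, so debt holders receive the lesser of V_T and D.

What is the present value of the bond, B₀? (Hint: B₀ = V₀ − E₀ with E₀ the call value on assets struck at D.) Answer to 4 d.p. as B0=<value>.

B0=341.5781

d₁ = [ln(V₀/D) + (r + σ²/2)T] / (σ√T)
   = [ln(479.7320/392.0815) + (0.0244 + 0.5·0.1130²)·5.0669] / (0.1130·√5.0669)
   = [0.201758 + 0.155982] / 0.254360 = 1.406429
d₂ = d₁ − σ√T = 1.406429 − 0.254360 = 1.152068
N(d₁) = 0.920202,  N(d₂) = 0.875353,  e^(−rT) = 0.883705
E₀ = V₀·N(d₁) − D·e^(−rT)·N(d₂)
   = 479.7320·0.920202 − 392.0815·0.883705·0.875353 = 138.153943
B₀ = V₀ − E₀ = 479.7320 − 138.153943 = 341.578057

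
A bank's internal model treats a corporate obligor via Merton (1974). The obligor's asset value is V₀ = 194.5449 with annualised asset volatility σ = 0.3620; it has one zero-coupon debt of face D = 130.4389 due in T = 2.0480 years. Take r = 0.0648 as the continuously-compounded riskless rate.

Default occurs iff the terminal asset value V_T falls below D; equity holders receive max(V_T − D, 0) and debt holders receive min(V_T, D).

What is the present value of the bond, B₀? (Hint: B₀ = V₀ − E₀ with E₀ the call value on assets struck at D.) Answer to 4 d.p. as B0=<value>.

d₁ = [ln(V₀/D) + (r + σ²/2)T] / (σ√T)
   = [ln(194.5449/130.4389) + (0.0648 + 0.5·0.3620²)·2.0480] / (0.3620·√2.0480)
   = [0.399758 + 0.266899] / 0.518052 = 1.286854
d₂ = d₁ − σ√T = 1.286854 − 0.518052 = 0.768802
N(d₁) = 0.900927,  N(d₂) = 0.778994,  e^(−rT) = 0.875719
E₀ = V₀·N(d₁) − D·e^(−rT)·N(d₂)
   = 194.5449·0.900927 − 130.4389·0.875719·0.778994 = 86.288021
B₀ = V₀ − E₀ = 194.5449 − 86.288021 = 108.256879

B0=108.2569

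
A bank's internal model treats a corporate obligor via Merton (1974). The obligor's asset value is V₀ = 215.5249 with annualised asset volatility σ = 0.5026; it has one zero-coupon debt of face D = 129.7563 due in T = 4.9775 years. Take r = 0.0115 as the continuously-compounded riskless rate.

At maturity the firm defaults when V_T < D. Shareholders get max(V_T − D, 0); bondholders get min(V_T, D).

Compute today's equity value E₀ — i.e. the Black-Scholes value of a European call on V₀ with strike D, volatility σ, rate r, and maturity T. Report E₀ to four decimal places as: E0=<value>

E0=126.0933

d₁ = [ln(V₀/D) + (r + σ²/2)T] / (σ√T)
   = [ln(215.5249/129.7563) + (0.0115 + 0.5·0.5026²)·4.9775] / (0.5026·√4.9775)
   = [0.507418 + 0.685916] / 1.121316 = 1.064227
d₂ = d₁ − σ√T = 1.064227 − 1.121316 = -0.057090
N(d₁) = 0.856387,  N(d₂) = 0.477237,  e^(−rT) = 0.944366
E₀ = V₀·N(d₁) − D·e^(−rT)·N(d₂)
   = 215.5249·0.856387 − 129.7563·0.944366·0.477237 = 126.093317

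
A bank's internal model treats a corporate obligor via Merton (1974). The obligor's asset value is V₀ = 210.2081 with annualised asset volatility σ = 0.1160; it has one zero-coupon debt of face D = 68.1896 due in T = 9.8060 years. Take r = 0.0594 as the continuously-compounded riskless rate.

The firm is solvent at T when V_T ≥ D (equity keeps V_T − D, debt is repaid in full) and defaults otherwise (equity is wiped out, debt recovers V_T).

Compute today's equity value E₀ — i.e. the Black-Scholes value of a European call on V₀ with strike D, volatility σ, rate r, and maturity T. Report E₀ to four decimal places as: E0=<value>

E0=172.1233

d₁ = [ln(V₀/D) + (r + σ²/2)T] / (σ√T)
   = [ln(210.2081/68.1896) + (0.0594 + 0.5·0.1160²)·9.8060] / (0.1160·√9.8060)
   = [1.125806 + 0.648451] / 0.363249 = 4.884416
d₂ = d₁ − σ√T = 4.884416 − 0.363249 = 4.521167
N(d₁) = 0.999999,  N(d₂) = 0.999997,  e^(−rT) = 0.558514
E₀ = V₀·N(d₁) − D·e^(−rT)·N(d₂)
   = 210.2081·0.999999 − 68.1896·0.558514·0.999997 = 172.123293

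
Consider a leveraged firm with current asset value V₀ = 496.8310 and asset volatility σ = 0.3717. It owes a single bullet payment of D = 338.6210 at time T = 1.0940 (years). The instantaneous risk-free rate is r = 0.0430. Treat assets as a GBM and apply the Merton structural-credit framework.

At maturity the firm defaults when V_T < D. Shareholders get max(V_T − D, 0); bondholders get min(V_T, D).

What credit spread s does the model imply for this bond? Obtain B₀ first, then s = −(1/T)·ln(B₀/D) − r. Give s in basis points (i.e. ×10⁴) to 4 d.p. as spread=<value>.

d₁ = [ln(V₀/D) + (r + σ²/2)T] / (σ√T)
   = [ln(496.8310/338.6210) + (0.0430 + 0.5·0.3717²)·1.0940] / (0.3717·√1.0940)
   = [0.383368 + 0.122616] / 0.388778 = 1.301475
d₂ = d₁ − σ√T = 1.301475 − 0.388778 = 0.912698
N(d₁) = 0.903452,  N(d₂) = 0.819299,  e^(−rT) = 0.954047
E₀ = V₀·N(d₁) − D·e^(−rT)·N(d₂)
   = 496.8310·0.903452 − 338.6210·0.954047·0.819299 = 184.179822
B₀ = V₀ − E₀ = 496.8310 − 184.179822 = 312.651178
spread = −(1/T)·ln(B₀/D) − r = −(1/1.0940)·ln(312.651178/338.6210) − 0.0430 = 0.02993726
in basis points: 0.02993726 × 10⁴ = 299.3726 bp

spread=299.3726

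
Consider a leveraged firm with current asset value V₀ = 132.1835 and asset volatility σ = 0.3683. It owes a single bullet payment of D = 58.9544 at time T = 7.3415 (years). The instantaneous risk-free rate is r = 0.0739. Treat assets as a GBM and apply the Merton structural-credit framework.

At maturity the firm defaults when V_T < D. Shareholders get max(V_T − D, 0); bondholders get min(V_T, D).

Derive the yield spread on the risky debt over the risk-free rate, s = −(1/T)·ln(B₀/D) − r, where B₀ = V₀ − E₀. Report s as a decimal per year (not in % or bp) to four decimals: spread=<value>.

spread=0.0103

d₁ = [ln(V₀/D) + (r + σ²/2)T] / (σ√T)
   = [ln(132.1835/58.9544) + (0.0739 + 0.5·0.3683²)·7.3415] / (0.3683·√7.3415)
   = [0.807427 + 1.040455] / 0.997916 = 1.851741
d₂ = d₁ − σ√T = 1.851741 − 0.997916 = 0.853824
N(d₁) = 0.967968,  N(d₂) = 0.803399,  e^(−rT) = 0.581272
E₀ = V₀·N(d₁) − D·e^(−rT)·N(d₂)
   = 132.1835·0.967968 − 58.9544·0.581272·0.803399 = 100.418163
B₀ = V₀ − E₀ = 132.1835 − 100.418163 = 31.765337
spread = −(1/T)·ln(B₀/D) − r = −(1/7.3415)·ln(31.765337/58.9544) − 0.0739 = 0.01033191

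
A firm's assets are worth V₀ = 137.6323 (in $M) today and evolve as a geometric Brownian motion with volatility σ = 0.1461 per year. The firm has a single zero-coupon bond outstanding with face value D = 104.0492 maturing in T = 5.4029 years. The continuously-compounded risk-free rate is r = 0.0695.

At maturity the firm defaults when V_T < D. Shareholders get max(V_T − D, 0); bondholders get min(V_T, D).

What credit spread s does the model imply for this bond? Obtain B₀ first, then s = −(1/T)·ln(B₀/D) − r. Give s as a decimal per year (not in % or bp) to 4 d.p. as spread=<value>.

d₁ = [ln(V₀/D) + (r + σ²/2)T] / (σ√T)
   = [ln(137.6323/104.0492) + (0.0695 + 0.5·0.1461²)·5.4029] / (0.1461·√5.4029)
   = [0.279722 + 0.433165] / 0.339597 = 2.099214
d₂ = d₁ − σ√T = 2.099214 − 0.339597 = 1.759617
N(d₁) = 0.982101,  N(d₂) = 0.960764,  e^(−rT) = 0.686945
E₀ = V₀·N(d₁) − D·e^(−rT)·N(d₂)
   = 137.6323·0.982101 − 104.0492·0.686945·0.960764 = 66.497235
B₀ = V₀ − E₀ = 137.6323 − 66.497235 = 71.135065
spread = −(1/T)·ln(B₀/D) − r = −(1/5.4029)·ln(71.135065/104.0492) − 0.0695 = 0.00088507

spread=0.0009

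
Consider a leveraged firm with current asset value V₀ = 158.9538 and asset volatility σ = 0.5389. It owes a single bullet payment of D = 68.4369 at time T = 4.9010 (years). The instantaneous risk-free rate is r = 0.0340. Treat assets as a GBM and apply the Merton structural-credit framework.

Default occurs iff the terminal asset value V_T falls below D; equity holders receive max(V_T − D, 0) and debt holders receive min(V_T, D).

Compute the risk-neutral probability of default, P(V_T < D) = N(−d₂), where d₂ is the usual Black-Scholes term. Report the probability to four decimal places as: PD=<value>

PD=0.4015

d₁ = [ln(V₀/D) + (r + σ²/2)T] / (σ√T)
   = [ln(158.9538/68.4369) + (0.0340 + 0.5·0.5389²)·4.9010] / (0.5389·√4.9010)
   = [0.842701 + 0.878292] / 1.193028 = 1.442542
d₂ = d₁ − σ√T = 1.442542 − 1.193028 = 0.249515
risk-neutral PD = N(−d₂) = N(-0.249515) = 0.401481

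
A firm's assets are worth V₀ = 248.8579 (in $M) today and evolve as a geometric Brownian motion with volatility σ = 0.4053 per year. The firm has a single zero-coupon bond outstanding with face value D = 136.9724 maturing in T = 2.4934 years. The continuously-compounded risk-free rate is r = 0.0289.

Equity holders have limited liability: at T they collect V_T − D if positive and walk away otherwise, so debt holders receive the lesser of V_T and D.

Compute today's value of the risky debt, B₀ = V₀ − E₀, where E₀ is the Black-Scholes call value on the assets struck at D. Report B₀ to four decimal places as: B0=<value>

d₁ = [ln(V₀/D) + (r + σ²/2)T] / (σ√T)
   = [ln(248.8579/136.9724) + (0.0289 + 0.5·0.4053²)·2.4934] / (0.4053·√2.4934)
   = [0.597103 + 0.276852] / 0.639989 = 1.365578
d₂ = d₁ − σ√T = 1.365578 − 0.639989 = 0.725589
N(d₁) = 0.913964,  N(d₂) = 0.765955,  e^(−rT) = 0.930476
E₀ = V₀·N(d₁) − D·e^(−rT)·N(d₂)
   = 248.8579·0.913964 − 136.9724·0.930476·0.765955 = 129.826703
B₀ = V₀ − E₀ = 248.8579 − 129.826703 = 119.031197

B0=119.0312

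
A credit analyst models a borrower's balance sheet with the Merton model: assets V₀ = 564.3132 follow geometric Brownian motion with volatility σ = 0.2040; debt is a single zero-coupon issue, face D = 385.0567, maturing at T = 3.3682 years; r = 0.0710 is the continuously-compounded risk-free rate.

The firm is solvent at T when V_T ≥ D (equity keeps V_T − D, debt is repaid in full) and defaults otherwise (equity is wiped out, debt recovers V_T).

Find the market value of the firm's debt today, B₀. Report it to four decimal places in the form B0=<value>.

B0=300.0742

d₁ = [ln(V₀/D) + (r + σ²/2)T] / (σ√T)
   = [ln(564.3132/385.0567) + (0.0710 + 0.5·0.2040²)·3.3682] / (0.2040·√3.3682)
   = [0.382219 + 0.309228] / 0.374394 = 1.846841
d₂ = d₁ − σ√T = 1.846841 − 0.374394 = 1.472447
N(d₁) = 0.967615,  N(d₂) = 0.929550,  e^(−rT) = 0.787303
E₀ = V₀·N(d₁) − D·e^(−rT)·N(d₂)
   = 564.3132·0.967615 − 385.0567·0.787303·0.929550 = 264.238998
B₀ = V₀ − E₀ = 564.3132 − 264.238998 = 300.074202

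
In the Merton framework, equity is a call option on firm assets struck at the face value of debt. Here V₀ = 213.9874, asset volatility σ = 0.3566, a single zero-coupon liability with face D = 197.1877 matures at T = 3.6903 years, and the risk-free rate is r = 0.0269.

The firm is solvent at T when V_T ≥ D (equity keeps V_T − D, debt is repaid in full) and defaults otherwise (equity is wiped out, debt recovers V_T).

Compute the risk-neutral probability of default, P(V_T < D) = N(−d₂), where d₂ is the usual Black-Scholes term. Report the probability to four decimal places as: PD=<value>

PD=0.5312

d₁ = [ln(V₀/D) + (r + σ²/2)T] / (σ√T)
   = [ln(213.9874/197.1877) + (0.0269 + 0.5·0.3566²)·3.6903] / (0.3566·√3.6903)
   = [0.081761 + 0.333905] / 0.685034 = 0.606781
d₂ = d₁ − σ√T = 0.606781 − 0.685034 = -0.078253
risk-neutral PD = N(−d₂) = N(0.078253) = 0.531186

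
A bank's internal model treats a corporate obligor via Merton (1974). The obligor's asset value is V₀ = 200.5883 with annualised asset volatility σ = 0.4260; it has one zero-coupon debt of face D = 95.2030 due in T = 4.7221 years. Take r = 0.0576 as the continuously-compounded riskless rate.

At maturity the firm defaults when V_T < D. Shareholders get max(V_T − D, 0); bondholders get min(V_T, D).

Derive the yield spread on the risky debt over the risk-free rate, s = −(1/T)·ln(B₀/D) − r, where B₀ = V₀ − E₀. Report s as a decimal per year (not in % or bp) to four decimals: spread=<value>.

spread=0.0220

d₁ = [ln(V₀/D) + (r + σ²/2)T] / (σ√T)
   = [ln(200.5883/95.2030) + (0.0576 + 0.5·0.4260²)·4.7221] / (0.4260·√4.7221)
   = [0.745243 + 0.700467] / 0.925715 = 1.561723
d₂ = d₁ − σ√T = 1.561723 − 0.925715 = 0.636008
N(d₁) = 0.940823,  N(d₂) = 0.737614,  e^(−rT) = 0.761860
E₀ = V₀·N(d₁) − D·e^(−rT)·N(d₂)
   = 200.5883·0.940823 − 95.2030·0.761860·0.737614 = 135.218008
B₀ = V₀ − E₀ = 200.5883 − 135.218008 = 65.370292
spread = −(1/T)·ln(B₀/D) − r = −(1/4.7221)·ln(65.370292/95.2030) − 0.0576 = 0.02201364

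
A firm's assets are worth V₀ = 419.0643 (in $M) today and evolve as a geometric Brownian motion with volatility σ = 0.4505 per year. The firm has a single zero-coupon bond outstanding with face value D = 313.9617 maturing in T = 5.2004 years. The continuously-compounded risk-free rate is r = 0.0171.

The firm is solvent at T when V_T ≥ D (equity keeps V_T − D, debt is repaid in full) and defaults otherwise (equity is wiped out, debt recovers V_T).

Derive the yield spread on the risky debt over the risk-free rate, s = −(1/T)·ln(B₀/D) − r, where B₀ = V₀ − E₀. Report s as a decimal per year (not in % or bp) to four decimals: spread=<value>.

spread=0.0638

d₁ = [ln(V₀/D) + (r + σ²/2)T] / (σ√T)
   = [ln(419.0643/313.9617) + (0.0171 + 0.5·0.4505²)·5.2004] / (0.4505·√5.2004)
   = [0.288753 + 0.616638] / 1.027338 = 0.881299
d₂ = d₁ − σ√T = 0.881299 − 1.027338 = -0.146039
N(d₁) = 0.810922,  N(d₂) = 0.441945,  e^(−rT) = 0.914913
E₀ = V₀·N(d₁) − D·e^(−rT)·N(d₂)
   = 419.0643·0.810922 − 313.9617·0.914913·0.441945 = 212.880733
B₀ = V₀ − E₀ = 419.0643 − 212.880733 = 206.183567
spread = −(1/T)·ln(B₀/D) − r = −(1/5.2004)·ln(206.183567/313.9617) − 0.0171 = 0.06375996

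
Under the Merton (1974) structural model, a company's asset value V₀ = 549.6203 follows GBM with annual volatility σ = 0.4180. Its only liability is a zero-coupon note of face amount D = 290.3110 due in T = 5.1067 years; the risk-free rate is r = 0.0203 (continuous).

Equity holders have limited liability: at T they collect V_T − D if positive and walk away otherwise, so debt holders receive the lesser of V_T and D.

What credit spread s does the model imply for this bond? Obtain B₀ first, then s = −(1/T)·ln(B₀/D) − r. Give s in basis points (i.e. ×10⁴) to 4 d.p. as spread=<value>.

spread=337.1711

d₁ = [ln(V₀/D) + (r + σ²/2)T] / (σ√T)
   = [ln(549.6203/290.3110) + (0.0203 + 0.5·0.4180²)·5.1067] / (0.4180·√5.1067)
   = [0.638275 + 0.549798] / 0.944597 = 1.257756
d₂ = d₁ − σ√T = 1.257756 − 0.944597 = 0.313159
N(d₁) = 0.895760,  N(d₂) = 0.622920,  e^(−rT) = 0.901526
E₀ = V₀·N(d₁) − D·e^(−rT)·N(d₂)
   = 549.6203·0.895760 − 290.3110·0.901526·0.622920 = 329.295335
B₀ = V₀ − E₀ = 549.6203 − 329.295335 = 220.324965
spread = −(1/T)·ln(B₀/D) − r = −(1/5.1067)·ln(220.324965/290.3110) − 0.0203 = 0.03371711
in basis points: 0.03371711 × 10⁴ = 337.1711 bp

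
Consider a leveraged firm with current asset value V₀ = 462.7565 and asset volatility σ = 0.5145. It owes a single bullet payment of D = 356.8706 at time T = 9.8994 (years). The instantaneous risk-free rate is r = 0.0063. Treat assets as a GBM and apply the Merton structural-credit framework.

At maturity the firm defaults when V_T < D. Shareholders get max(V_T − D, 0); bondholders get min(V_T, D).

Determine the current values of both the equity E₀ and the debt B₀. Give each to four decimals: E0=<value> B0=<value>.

E0=299.4760 B0=163.2805

d₁ = [ln(V₀/D) + (r + σ²/2)T] / (σ√T)
   = [ln(462.7565/356.8706) + (0.0063 + 0.5·0.5145²)·9.8994] / (0.5145·√9.8994)
   = [0.259828 + 1.372603] / 1.618787 = 1.008428
d₂ = d₁ − σ√T = 1.008428 − 1.618787 = -0.610360
N(d₁) = 0.843375,  N(d₂) = 0.270812,  e^(−rT) = 0.939539
E₀ = V₀·N(d₁) − D·e^(−rT)·N(d₂)
   = 462.7565·0.843375 − 356.8706·0.939539·0.270812 = 299.475954
B₀ = V₀ − E₀ = 462.7565 − 299.475954 = 163.280546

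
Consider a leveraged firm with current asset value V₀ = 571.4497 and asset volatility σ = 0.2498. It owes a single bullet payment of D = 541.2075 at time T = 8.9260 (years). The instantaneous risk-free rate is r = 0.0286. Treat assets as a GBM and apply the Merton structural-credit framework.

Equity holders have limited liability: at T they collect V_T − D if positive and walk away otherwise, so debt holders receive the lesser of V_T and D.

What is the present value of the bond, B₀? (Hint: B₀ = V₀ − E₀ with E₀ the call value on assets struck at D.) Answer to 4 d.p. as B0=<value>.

B0=339.6674

d₁ = [ln(V₀/D) + (r + σ²/2)T] / (σ√T)
   = [ln(571.4497/541.2075) + (0.0286 + 0.5·0.2498²)·8.9260] / (0.2498·√8.9260)
   = [0.054374 + 0.533775] / 0.746313 = 0.788073
d₂ = d₁ − σ√T = 0.788073 − 0.746313 = 0.041760
N(d₁) = 0.784673,  N(d₂) = 0.516655,  e^(−rT) = 0.774697
E₀ = V₀·N(d₁) − D·e^(−rT)·N(d₂)
   = 571.4497·0.784673 − 541.2075·0.774697·0.516655 = 231.782296
B₀ = V₀ − E₀ = 571.4497 − 231.782296 = 339.667404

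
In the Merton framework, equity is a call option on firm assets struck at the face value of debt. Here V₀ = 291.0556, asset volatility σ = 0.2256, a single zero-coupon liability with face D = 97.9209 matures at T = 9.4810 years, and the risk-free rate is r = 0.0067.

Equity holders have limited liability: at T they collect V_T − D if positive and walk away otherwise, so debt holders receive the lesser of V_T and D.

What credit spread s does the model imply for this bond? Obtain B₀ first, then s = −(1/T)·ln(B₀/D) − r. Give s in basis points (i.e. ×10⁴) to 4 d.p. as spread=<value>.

d₁ = [ln(V₀/D) + (r + σ²/2)T] / (σ√T)
   = [ln(291.0556/97.9209) + (0.0067 + 0.5·0.2256²)·9.4810] / (0.2256·√9.4810)
   = [1.089354 + 0.304792] / 0.694650 = 2.006976
d₂ = d₁ − σ√T = 2.006976 − 0.694650 = 1.312326
N(d₁) = 0.977624,  N(d₂) = 0.905295,  e^(−rT) = 0.938453
E₀ = V₀·N(d₁) − D·e^(−rT)·N(d₂)
   = 291.0556·0.977624 − 97.9209·0.938453·0.905295 = 201.351609
B₀ = V₀ − E₀ = 291.0556 − 201.351609 = 89.703991
spread = −(1/T)·ln(B₀/D) − r = −(1/9.4810)·ln(89.703991/97.9209) − 0.0067 = 0.00254425
in basis points: 0.00254425 × 10⁴ = 25.4425 bp

spread=25.4425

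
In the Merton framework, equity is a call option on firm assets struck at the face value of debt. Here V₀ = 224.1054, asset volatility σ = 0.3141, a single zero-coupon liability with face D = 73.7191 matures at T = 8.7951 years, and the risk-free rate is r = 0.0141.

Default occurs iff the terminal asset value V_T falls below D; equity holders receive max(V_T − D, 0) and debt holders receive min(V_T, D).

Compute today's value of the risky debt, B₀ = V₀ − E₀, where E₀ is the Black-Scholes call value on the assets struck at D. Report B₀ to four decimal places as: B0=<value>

d₁ = [ln(V₀/D) + (r + σ²/2)T] / (σ√T)
   = [ln(224.1054/73.7191) + (0.0141 + 0.5·0.3141²)·8.7951] / (0.3141·√8.7951)
   = [1.111855 + 0.557868] / 0.931512 = 1.792487
d₂ = d₁ − σ√T = 1.792487 − 0.931512 = 0.860975
N(d₁) = 0.963472,  N(d₂) = 0.805374,  e^(−rT) = 0.883370
E₀ = V₀·N(d₁) − D·e^(−rT)·N(d₂)
   = 224.1054·0.963472 − 73.7191·0.883370·0.805374 = 163.472413
B₀ = V₀ − E₀ = 224.1054 − 163.472413 = 60.632987

B0=60.6330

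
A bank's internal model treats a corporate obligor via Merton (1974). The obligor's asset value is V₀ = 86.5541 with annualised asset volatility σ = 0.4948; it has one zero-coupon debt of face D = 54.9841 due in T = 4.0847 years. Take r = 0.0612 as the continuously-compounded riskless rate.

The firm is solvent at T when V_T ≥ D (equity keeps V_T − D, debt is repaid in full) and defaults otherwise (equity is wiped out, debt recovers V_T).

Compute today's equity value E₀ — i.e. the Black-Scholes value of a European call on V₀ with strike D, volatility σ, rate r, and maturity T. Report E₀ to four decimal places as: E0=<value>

d₁ = [ln(V₀/D) + (r + σ²/2)T] / (σ√T)
   = [ln(86.5541/54.9841) + (0.0612 + 0.5·0.4948²)·4.0847] / (0.4948·√4.0847)
   = [0.453726 + 0.750006] / 1.000023 = 1.203705
d₂ = d₁ − σ√T = 1.203705 − 1.000023 = 0.203682
N(d₁) = 0.885648,  N(d₂) = 0.580699,  e^(−rT) = 0.778814
E₀ = V₀·N(d₁) − D·e^(−rT)·N(d₂)
   = 86.5541·0.885648 − 54.9841·0.778814·0.580699 = 51.789572

E0=51.7896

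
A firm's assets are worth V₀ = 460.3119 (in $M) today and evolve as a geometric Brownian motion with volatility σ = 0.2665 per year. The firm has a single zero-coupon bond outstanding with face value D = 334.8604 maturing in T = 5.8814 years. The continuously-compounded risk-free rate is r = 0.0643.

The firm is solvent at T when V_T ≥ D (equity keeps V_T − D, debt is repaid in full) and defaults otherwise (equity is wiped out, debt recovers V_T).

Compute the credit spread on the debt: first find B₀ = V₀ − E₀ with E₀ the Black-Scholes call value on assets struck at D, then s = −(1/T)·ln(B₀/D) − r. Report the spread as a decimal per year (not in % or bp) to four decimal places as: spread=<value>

d₁ = [ln(V₀/D) + (r + σ²/2)T] / (σ√T)
   = [ln(460.3119/334.8604) + (0.0643 + 0.5·0.2665²)·5.8814] / (0.2665·√5.8814)
   = [0.318191 + 0.587029] / 0.646305 = 1.400607
d₂ = d₁ − σ√T = 1.400607 − 0.646305 = 0.754302
N(d₁) = 0.919334,  N(d₂) = 0.774666,  e^(−rT) = 0.685111
E₀ = V₀·N(d₁) − D·e^(−rT)·N(d₂)
   = 460.3119·0.919334 − 334.8604·0.685111·0.774666 = 245.459195
B₀ = V₀ − E₀ = 460.3119 − 245.459195 = 214.852705
spread = −(1/T)·ln(B₀/D) − r = −(1/5.8814)·ln(214.852705/334.8604) − 0.0643 = 0.01115160

spread=0.0112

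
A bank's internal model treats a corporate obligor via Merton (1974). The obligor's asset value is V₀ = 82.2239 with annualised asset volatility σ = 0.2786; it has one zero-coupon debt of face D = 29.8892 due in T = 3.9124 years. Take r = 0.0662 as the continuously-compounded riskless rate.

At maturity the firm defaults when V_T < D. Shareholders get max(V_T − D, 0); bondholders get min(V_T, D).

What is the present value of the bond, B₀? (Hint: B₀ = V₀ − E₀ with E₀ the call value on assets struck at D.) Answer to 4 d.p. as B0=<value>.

B0=22.9855

d₁ = [ln(V₀/D) + (r + σ²/2)T] / (σ√T)
   = [ln(82.2239/29.8892) + (0.0662 + 0.5·0.2786²)·3.9124] / (0.2786·√3.9124)
   = [1.011949 + 0.410837] / 0.551065 = 2.581885
d₂ = d₁ − σ√T = 2.581885 − 0.551065 = 2.030820
N(d₁) = 0.995087,  N(d₂) = 0.978863,  e^(−rT) = 0.771822
E₀ = V₀·N(d₁) − D·e^(−rT)·N(d₂)
   = 82.2239·0.995087 − 29.8892·0.771822·0.978863 = 59.238376
B₀ = V₀ − E₀ = 82.2239 − 59.238376 = 22.985524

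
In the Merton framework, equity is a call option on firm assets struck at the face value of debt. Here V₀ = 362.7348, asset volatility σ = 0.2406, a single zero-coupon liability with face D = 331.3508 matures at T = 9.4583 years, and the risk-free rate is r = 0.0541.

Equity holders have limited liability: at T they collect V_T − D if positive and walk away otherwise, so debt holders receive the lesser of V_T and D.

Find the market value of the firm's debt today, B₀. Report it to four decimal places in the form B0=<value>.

d₁ = [ln(V₀/D) + (r + σ²/2)T] / (σ√T)
   = [ln(362.7348/331.3508) + (0.0541 + 0.5·0.2406²)·9.4583] / (0.2406·√9.4583)
   = [0.090494 + 0.785457] / 0.739950 = 1.183798
d₂ = d₁ − σ√T = 1.183798 − 0.739950 = 0.443849
N(d₁) = 0.881754,  N(d₂) = 0.671424,  e^(−rT) = 0.599479
E₀ = V₀·N(d₁) − D·e^(−rT)·N(d₂)
   = 362.7348·0.881754 − 331.3508·0.599479·0.671424 = 186.472438
B₀ = V₀ − E₀ = 362.7348 − 186.472438 = 176.262362

B0=176.2624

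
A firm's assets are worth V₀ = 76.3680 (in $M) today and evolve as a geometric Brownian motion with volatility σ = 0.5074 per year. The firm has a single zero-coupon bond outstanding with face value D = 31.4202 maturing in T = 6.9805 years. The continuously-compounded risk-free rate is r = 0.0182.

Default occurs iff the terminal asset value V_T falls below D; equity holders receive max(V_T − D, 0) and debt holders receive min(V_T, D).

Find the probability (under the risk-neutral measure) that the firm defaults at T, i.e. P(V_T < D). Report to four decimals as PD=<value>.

PD=0.4654

d₁ = [ln(V₀/D) + (r + σ²/2)T] / (σ√T)
   = [ln(76.3680/31.4202) + (0.0182 + 0.5·0.5074²)·6.9805] / (0.5074·√6.9805)
   = [0.888113 + 1.025627] / 1.340583 = 1.427543
d₂ = d₁ − σ√T = 1.427543 − 1.340583 = 0.086959
risk-neutral PD = N(−d₂) = N(-0.086959) = 0.465352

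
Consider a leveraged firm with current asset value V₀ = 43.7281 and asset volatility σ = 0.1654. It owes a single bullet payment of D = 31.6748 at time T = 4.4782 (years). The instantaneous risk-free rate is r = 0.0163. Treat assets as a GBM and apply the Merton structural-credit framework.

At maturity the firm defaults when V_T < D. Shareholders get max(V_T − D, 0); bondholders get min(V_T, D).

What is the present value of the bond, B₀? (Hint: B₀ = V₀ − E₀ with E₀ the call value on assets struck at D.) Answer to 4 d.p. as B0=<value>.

B0=28.6411

d₁ = [ln(V₀/D) + (r + σ²/2)T] / (σ√T)
   = [ln(43.7281/31.6748) + (0.0163 + 0.5·0.1654²)·4.4782] / (0.1654·√4.4782)
   = [0.322470 + 0.134250] / 0.350015 = 1.304855
d₂ = d₁ − σ√T = 1.304855 − 0.350015 = 0.954840
N(d₁) = 0.904029,  N(d₂) = 0.830171,  e^(−rT) = 0.929606
E₀ = V₀·N(d₁) − D·e^(−rT)·N(d₂)
   = 43.7281·0.904029 − 31.6748·0.929606·0.830171 = 15.087029
B₀ = V₀ − E₀ = 43.7281 − 15.087029 = 28.641071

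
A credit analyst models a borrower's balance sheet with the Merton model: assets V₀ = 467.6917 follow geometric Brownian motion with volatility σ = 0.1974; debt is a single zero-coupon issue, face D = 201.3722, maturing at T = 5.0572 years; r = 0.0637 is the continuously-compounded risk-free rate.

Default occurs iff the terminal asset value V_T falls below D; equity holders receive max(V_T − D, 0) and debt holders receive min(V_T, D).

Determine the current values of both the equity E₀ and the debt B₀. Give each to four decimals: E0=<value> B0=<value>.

E0=321.9326 B0=145.7591

d₁ = [ln(V₀/D) + (r + σ²/2)T] / (σ√T)
   = [ln(467.6917/201.3722) + (0.0637 + 0.5·0.1974²)·5.0572] / (0.1974·√5.0572)
   = [0.842654 + 0.420675] / 0.443917 = 2.845866
d₂ = d₁ − σ√T = 2.845866 − 0.443917 = 2.401948
N(d₁) = 0.997785,  N(d₂) = 0.991846,  e^(−rT) = 0.724594
E₀ = V₀·N(d₁) − D·e^(−rT)·N(d₂)
   = 467.6917·0.997785 − 201.3722·0.724594·0.991846 = 321.932645
B₀ = V₀ − E₀ = 467.6917 − 321.932645 = 145.759055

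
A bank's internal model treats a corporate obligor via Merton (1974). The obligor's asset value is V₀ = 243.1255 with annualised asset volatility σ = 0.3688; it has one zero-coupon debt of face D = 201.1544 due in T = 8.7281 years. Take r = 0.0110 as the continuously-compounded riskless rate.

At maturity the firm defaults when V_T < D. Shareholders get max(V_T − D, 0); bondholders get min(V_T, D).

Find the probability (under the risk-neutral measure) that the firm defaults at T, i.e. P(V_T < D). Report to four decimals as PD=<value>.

d₁ = [ln(V₀/D) + (r + σ²/2)T] / (σ√T)
   = [ln(243.1255/201.1544) + (0.0110 + 0.5·0.3688²)·8.7281] / (0.3688·√8.7281)
   = [0.189505 + 0.689579] / 1.089559 = 0.806825
d₂ = d₁ − σ√T = 0.806825 − 1.089559 = -0.282734
risk-neutral PD = N(−d₂) = N(0.282734) = 0.611310

PD=0.6113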